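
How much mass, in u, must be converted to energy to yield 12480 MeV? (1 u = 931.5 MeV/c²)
m = E/c² = 13.4 u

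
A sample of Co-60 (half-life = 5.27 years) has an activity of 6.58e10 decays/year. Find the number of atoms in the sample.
N = A/λ = 5.003e11 atoms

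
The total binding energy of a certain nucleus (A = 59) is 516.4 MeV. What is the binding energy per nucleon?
B.E./A = 516.4/59 = 8.753 MeV/nucleon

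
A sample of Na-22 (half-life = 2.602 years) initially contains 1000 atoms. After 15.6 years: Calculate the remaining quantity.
N = N₀(1/2)^(t/t½) = 15.68 atoms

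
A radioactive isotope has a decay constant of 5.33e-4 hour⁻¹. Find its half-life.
t½ = ln(2)/λ = 1300 hours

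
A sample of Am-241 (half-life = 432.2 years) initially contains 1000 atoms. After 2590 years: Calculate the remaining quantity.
N = N₀(1/2)^(t/t½) = 15.71 atoms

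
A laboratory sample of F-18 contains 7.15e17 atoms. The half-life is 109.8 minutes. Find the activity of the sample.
A = λN = 4.514e15 decays/minute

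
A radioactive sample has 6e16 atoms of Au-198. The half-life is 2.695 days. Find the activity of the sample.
A = λN = 1.543e16 decays/day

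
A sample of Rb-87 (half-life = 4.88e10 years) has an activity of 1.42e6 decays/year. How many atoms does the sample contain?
N = A/λ = 9.997e16 atoms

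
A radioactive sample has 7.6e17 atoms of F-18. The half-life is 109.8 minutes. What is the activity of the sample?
A = λN = 4.798e15 decays/minute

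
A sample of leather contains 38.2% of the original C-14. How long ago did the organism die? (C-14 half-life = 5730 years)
Age = t½ × log₂(1/ratio) = 7955 years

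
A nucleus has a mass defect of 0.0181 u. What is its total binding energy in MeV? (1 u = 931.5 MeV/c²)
B.E. = Δm × 931.5 = 16.86 MeV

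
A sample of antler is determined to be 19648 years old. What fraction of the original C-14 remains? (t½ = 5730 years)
N/N₀ = (1/2)^(t/t½) = 0.09285 = 9.28%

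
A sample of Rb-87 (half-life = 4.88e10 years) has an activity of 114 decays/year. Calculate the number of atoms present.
N = A/λ = 8.026e12 atoms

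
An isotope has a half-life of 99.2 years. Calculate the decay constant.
λ = ln(2)/t½ = 0.006987 year⁻¹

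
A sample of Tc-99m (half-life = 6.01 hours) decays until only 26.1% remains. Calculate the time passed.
t = t½ × log₂(N₀/N) = 11.65 hours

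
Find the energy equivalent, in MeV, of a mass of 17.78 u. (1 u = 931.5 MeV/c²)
E = mc² = 16560 MeV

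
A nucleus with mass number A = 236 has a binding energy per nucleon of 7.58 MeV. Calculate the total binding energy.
B.E. = 7.58 × 236 = 1789 MeV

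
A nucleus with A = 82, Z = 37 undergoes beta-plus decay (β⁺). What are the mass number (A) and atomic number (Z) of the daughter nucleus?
Daughter: A = 82, Z = 36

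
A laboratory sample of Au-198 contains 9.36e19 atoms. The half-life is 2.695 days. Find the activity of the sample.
A = λN = 2.407e19 decays/day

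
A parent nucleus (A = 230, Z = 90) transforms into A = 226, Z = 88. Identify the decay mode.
ΔA = -4, ΔZ = -2 ⇒ alpha decay (α)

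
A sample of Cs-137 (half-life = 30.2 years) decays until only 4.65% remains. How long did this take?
t = t½ × log₂(N₀/N) = 133.7 years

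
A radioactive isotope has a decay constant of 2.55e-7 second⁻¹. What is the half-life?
t½ = ln(2)/λ = 2.718e6 seconds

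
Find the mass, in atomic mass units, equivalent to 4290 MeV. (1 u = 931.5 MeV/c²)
m = E/c² = 4.605 u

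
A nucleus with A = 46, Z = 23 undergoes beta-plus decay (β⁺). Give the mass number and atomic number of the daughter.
Daughter: A = 46, Z = 22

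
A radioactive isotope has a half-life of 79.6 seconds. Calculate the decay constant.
λ = ln(2)/t½ = 0.008708 second⁻¹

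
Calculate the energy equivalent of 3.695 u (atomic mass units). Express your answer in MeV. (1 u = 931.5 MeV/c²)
E = mc² = 3442 MeV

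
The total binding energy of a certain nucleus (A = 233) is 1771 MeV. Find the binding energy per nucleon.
B.E./A = 1771/233 = 7.601 MeV/nucleon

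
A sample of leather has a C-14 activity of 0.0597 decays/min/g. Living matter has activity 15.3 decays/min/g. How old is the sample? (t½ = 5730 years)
Age = t½ × log₂(A₀/A) = 45850 years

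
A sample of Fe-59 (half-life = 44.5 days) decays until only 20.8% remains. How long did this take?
t = t½ × log₂(N₀/N) = 100.8 days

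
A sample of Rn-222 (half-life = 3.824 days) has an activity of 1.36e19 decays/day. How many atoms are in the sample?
N = A/λ = 7.503e19 atoms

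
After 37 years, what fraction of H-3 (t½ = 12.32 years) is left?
N/N₀ = (1/2)^(t/t½) = 0.1247 = 12.5%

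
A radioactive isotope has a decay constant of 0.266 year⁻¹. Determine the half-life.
t½ = ln(2)/λ = 2.606 years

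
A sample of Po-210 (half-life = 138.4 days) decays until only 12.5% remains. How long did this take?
t = t½ × log₂(N₀/N) = 415.2 days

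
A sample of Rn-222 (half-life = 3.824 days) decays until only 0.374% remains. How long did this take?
t = t½ × log₂(N₀/N) = 30.83 days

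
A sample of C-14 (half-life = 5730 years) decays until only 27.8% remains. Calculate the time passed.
t = t½ × log₂(N₀/N) = 10580 years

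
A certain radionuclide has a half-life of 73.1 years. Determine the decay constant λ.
λ = ln(2)/t½ = 0.009482 year⁻¹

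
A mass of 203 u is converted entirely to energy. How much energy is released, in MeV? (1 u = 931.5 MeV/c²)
E = mc² = 1.891e5 MeV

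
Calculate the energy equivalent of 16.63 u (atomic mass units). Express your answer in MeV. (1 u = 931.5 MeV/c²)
E = mc² = 15490 MeV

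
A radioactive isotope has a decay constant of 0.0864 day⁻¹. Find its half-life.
t½ = ln(2)/λ = 8.023 days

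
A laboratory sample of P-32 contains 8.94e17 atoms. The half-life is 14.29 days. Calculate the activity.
A = λN = 4.336e16 decays/day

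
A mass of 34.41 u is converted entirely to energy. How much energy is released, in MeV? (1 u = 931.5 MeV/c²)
E = mc² = 32050 MeV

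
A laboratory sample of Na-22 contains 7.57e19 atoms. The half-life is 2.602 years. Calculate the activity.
A = λN = 2.017e19 decays/year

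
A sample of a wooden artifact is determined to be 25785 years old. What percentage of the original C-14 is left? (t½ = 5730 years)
N/N₀ = (1/2)^(t/t½) = 0.04419 = 4.42%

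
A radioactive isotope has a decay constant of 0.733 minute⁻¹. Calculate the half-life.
t½ = ln(2)/λ = 0.9456 minutes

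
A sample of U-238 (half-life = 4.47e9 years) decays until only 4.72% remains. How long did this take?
t = t½ × log₂(N₀/N) = 1.969e10 years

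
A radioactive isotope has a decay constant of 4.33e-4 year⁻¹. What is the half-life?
t½ = ln(2)/λ = 1601 years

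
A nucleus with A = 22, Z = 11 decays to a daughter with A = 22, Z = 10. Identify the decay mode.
ΔA = 0, ΔZ = -1 ⇒ beta-plus decay (β⁺) or electron capture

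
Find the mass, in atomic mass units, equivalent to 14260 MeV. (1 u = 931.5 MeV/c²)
m = E/c² = 15.31 u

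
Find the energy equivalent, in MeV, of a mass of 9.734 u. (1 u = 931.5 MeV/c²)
E = mc² = 9067 MeV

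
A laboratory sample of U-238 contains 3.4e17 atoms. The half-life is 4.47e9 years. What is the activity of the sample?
A = λN = 5.272e7 decays/year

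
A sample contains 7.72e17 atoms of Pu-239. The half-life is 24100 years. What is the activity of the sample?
A = λN = 2.22e13 decays/year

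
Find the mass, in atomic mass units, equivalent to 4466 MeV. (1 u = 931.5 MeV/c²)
m = E/c² = 4.794 u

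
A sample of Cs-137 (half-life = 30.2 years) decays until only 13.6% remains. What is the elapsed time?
t = t½ × log₂(N₀/N) = 86.93 years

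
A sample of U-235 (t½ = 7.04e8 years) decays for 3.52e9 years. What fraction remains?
N/N₀ = (1/2)^(t/t½) = 0.03125 = 3.12%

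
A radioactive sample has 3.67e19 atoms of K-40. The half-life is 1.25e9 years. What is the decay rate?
A = λN = 2.035e10 decays/year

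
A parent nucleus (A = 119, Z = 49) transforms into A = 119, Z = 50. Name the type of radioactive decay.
ΔA = 0, ΔZ = +1 ⇒ beta-minus decay (β⁻)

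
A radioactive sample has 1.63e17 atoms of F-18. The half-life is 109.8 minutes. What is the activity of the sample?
A = λN = 1.029e15 decays/minute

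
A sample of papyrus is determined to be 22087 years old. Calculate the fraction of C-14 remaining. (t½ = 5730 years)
N/N₀ = (1/2)^(t/t½) = 0.06913 = 6.91%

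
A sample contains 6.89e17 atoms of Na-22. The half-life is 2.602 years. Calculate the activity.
A = λN = 1.835e17 decays/year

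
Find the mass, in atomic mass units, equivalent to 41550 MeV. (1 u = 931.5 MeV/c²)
m = E/c² = 44.61 u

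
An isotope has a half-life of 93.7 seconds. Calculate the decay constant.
λ = ln(2)/t½ = 0.007398 second⁻¹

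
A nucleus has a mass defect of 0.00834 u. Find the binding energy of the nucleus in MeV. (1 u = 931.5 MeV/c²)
B.E. = Δm × 931.5 = 7.769 MeV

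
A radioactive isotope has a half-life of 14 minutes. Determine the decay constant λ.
λ = ln(2)/t½ = 0.04951 minute⁻¹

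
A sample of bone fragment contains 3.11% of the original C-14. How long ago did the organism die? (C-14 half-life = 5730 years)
Age = t½ × log₂(1/ratio) = 28690 years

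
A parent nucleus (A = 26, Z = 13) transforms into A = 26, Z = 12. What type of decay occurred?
ΔA = 0, ΔZ = -1 ⇒ beta-plus decay (β⁺) or electron capture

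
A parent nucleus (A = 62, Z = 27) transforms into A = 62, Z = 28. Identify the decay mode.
ΔA = 0, ΔZ = +1 ⇒ beta-minus decay (β⁻)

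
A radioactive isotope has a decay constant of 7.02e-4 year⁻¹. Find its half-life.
t½ = ln(2)/λ = 987.4 years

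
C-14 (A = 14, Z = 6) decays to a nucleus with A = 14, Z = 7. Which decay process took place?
ΔA = 0, ΔZ = +1 ⇒ beta-minus decay (β⁻)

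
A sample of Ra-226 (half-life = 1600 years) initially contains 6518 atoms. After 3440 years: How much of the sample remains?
N = N₀(1/2)^(t/t½) = 1469 atoms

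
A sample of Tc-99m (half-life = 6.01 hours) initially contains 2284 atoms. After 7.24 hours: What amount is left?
N = N₀(1/2)^(t/t½) = 991 atoms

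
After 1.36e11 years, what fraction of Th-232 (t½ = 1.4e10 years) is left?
N/N₀ = (1/2)^(t/t½) = 0.00119 = 0.119%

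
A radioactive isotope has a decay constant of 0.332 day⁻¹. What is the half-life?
t½ = ln(2)/λ = 2.088 days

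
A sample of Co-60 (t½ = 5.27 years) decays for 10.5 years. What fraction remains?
N/N₀ = (1/2)^(t/t½) = 0.2513 = 25.1%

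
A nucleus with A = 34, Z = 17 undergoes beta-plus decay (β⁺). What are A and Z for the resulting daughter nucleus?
Daughter: A = 34, Z = 16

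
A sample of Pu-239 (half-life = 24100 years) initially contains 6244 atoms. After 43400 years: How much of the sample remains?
N = N₀(1/2)^(t/t½) = 1792 atoms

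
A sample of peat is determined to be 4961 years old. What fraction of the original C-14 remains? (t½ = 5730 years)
N/N₀ = (1/2)^(t/t½) = 0.5487 = 54.9%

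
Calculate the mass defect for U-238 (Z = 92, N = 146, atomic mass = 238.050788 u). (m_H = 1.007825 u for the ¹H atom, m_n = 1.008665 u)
Δm = Z·m_H + N·m_n − M = 1.934 u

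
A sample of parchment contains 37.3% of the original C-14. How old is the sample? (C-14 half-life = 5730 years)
Age = t½ × log₂(1/ratio) = 8152 years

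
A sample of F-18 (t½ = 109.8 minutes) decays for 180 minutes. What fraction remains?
N/N₀ = (1/2)^(t/t½) = 0.321 = 32.1%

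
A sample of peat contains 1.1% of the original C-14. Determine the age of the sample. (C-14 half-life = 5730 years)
Age = t½ × log₂(1/ratio) = 37280 years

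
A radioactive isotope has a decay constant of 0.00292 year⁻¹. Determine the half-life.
t½ = ln(2)/λ = 237.4 years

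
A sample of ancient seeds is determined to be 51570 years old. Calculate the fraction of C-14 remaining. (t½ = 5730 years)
N/N₀ = (1/2)^(t/t½) = 0.001953 = 0.195%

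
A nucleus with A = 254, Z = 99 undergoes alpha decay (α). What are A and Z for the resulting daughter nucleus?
Daughter: A = 250, Z = 97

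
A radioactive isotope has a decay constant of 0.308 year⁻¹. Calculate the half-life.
t½ = ln(2)/λ = 2.25 years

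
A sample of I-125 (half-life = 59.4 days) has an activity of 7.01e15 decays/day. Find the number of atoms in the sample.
N = A/λ = 6.007e17 atoms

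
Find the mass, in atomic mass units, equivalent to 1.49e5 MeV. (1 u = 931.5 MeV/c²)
m = E/c² = 160 u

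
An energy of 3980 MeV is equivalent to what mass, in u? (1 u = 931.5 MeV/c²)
m = E/c² = 4.273 u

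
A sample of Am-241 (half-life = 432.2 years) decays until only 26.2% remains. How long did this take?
t = t½ × log₂(N₀/N) = 835.2 years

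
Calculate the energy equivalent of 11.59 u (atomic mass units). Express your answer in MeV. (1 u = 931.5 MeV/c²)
E = mc² = 10800 MeV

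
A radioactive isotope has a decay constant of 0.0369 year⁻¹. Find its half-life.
t½ = ln(2)/λ = 18.78 years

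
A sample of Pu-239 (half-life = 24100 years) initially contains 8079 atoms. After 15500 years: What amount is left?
N = N₀(1/2)^(t/t½) = 5173 atoms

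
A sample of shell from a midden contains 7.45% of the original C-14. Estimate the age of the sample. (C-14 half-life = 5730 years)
Age = t½ × log₂(1/ratio) = 21470 years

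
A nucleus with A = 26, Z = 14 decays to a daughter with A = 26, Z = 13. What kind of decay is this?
ΔA = 0, ΔZ = -1 ⇒ beta-plus decay (β⁺) or electron capture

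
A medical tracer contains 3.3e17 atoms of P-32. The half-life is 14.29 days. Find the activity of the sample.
A = λN = 1.601e16 decays/day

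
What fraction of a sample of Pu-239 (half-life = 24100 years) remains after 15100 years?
N/N₀ = (1/2)^(t/t½) = 0.6477 = 64.8%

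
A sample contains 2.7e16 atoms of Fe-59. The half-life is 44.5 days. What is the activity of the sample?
A = λN = 4.206e14 decays/day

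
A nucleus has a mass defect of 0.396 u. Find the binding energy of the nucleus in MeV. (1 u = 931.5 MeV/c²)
B.E. = Δm × 931.5 = 368.9 MeV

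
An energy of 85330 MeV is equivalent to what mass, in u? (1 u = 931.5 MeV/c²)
m = E/c² = 91.6 u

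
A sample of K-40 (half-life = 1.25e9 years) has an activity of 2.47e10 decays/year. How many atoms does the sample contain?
N = A/λ = 4.454e19 atoms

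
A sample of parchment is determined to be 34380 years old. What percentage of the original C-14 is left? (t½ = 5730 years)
N/N₀ = (1/2)^(t/t½) = 0.01562 = 1.56%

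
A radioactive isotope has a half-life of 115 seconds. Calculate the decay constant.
λ = ln(2)/t½ = 0.006027 second⁻¹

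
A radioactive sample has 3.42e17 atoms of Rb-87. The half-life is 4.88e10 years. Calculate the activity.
A = λN = 4.858e6 decays/year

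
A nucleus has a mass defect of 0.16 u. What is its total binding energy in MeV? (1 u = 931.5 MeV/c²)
B.E. = Δm × 931.5 = 149 MeV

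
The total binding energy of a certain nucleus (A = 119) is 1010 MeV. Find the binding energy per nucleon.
B.E./A = 1010/119 = 8.487 MeV/nucleon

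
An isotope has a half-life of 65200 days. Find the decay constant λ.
λ = ln(2)/t½ = 1.063e-5 day⁻¹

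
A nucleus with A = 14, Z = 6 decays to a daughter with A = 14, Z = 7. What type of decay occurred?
ΔA = 0, ΔZ = +1 ⇒ beta-minus decay (β⁻)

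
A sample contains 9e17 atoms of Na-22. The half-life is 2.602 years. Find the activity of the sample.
A = λN = 2.398e17 decays/year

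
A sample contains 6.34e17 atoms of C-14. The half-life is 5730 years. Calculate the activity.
A = λN = 7.669e13 decays/year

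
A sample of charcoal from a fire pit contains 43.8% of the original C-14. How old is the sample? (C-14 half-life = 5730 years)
Age = t½ × log₂(1/ratio) = 6824 years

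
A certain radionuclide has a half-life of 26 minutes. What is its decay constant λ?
λ = ln(2)/t½ = 0.02666 minute⁻¹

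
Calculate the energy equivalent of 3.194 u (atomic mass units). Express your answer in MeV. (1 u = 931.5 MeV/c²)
E = mc² = 2975 MeV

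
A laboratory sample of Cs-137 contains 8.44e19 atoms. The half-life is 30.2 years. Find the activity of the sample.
A = λN = 1.937e18 decays/year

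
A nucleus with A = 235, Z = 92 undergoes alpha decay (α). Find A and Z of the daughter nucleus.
Daughter: A = 231, Z = 90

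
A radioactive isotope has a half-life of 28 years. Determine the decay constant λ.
λ = ln(2)/t½ = 0.02476 year⁻¹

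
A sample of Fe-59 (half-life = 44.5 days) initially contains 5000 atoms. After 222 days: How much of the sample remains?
N = N₀(1/2)^(t/t½) = 157.5 atoms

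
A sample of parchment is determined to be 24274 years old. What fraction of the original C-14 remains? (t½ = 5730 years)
N/N₀ = (1/2)^(t/t½) = 0.05306 = 5.31%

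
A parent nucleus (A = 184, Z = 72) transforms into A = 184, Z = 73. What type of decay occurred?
ΔA = 0, ΔZ = +1 ⇒ beta-minus decay (β⁻)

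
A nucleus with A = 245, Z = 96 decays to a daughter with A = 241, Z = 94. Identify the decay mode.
ΔA = -4, ΔZ = -2 ⇒ alpha decay (α)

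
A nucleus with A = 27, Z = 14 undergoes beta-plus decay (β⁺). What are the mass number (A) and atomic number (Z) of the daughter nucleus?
Daughter: A = 27, Z = 13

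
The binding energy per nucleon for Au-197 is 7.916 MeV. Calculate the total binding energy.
B.E. = 7.916 × 197 = 1559 MeV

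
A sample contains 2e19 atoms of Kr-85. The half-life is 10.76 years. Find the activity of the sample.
A = λN = 1.288e18 decays/year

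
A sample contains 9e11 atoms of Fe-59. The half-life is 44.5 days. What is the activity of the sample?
A = λN = 1.402e10 decays/day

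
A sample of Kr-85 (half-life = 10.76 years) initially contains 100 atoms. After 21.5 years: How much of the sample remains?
N = N₀(1/2)^(t/t½) = 25.03 atoms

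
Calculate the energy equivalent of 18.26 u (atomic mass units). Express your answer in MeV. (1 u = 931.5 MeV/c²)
E = mc² = 17010 MeV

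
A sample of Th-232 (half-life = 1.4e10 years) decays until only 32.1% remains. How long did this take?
t = t½ × log₂(N₀/N) = 2.295e10 years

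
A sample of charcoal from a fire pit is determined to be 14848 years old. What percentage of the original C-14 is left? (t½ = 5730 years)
N/N₀ = (1/2)^(t/t½) = 0.1659 = 16.6%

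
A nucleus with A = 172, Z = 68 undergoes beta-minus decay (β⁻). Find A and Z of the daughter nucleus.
Daughter: A = 172, Z = 69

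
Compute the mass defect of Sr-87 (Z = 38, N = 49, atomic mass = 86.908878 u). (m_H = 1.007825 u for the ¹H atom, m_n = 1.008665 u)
Δm = Z·m_H + N·m_n − M = 0.8131 u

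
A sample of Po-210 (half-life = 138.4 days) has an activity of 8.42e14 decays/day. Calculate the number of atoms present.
N = A/λ = 1.681e17 atoms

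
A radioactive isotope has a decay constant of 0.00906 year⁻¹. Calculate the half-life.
t½ = ln(2)/λ = 76.51 years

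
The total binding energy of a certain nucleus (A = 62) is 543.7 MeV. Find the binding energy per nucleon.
B.E./A = 543.7/62 = 8.769 MeV/nucleon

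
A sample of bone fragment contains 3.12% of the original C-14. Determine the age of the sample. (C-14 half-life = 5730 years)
Age = t½ × log₂(1/ratio) = 28660 years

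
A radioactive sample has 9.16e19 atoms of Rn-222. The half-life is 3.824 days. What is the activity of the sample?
A = λN = 1.66e19 decays/day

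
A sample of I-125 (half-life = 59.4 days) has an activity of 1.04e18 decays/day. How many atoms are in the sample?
N = A/λ = 8.912e19 atoms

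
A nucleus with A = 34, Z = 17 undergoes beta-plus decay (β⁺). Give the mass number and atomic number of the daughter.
Daughter: A = 34, Z = 16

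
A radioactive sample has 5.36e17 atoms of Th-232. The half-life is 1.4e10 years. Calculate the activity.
A = λN = 2.654e7 decays/year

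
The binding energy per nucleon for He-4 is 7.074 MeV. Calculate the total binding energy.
B.E. = 7.074 × 4 = 28.3 MeV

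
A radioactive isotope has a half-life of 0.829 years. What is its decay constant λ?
λ = ln(2)/t½ = 0.8361 year⁻¹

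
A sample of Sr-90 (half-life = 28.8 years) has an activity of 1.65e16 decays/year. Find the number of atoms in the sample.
N = A/λ = 6.856e17 atoms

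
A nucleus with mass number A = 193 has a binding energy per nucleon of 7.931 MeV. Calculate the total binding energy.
B.E. = 7.931 × 193 = 1531 MeV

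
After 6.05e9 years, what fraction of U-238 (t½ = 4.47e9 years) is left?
N/N₀ = (1/2)^(t/t½) = 0.3914 = 39.1%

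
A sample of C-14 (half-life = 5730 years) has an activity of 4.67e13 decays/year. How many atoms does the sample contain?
N = A/λ = 3.861e17 atoms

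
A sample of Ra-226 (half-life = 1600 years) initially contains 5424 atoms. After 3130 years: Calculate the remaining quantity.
N = N₀(1/2)^(t/t½) = 1398 atoms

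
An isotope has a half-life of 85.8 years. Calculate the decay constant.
λ = ln(2)/t½ = 0.008079 year⁻¹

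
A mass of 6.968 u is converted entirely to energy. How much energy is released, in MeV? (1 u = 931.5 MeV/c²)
E = mc² = 6491 MeV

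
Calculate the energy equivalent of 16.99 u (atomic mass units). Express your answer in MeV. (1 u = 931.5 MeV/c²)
E = mc² = 15830 MeV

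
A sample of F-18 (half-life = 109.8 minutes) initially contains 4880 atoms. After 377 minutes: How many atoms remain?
N = N₀(1/2)^(t/t½) = 451.7 atoms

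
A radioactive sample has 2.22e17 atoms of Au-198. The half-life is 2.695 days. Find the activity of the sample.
A = λN = 5.71e16 decays/day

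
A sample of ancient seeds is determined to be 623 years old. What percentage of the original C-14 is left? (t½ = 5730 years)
N/N₀ = (1/2)^(t/t½) = 0.9274 = 92.7%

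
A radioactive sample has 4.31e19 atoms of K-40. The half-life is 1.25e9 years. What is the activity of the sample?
A = λN = 2.39e10 decays/year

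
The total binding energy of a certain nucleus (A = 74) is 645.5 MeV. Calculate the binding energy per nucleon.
B.E./A = 645.5/74 = 8.723 MeV/nucleon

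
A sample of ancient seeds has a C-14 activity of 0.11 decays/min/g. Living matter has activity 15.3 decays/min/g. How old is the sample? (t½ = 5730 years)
Age = t½ × log₂(A₀/A) = 40800 years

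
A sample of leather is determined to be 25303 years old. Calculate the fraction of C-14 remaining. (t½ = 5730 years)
N/N₀ = (1/2)^(t/t½) = 0.04685 = 4.68%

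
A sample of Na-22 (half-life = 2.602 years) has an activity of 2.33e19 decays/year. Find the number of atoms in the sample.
N = A/λ = 8.747e19 atoms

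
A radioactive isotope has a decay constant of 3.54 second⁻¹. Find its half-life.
t½ = ln(2)/λ = 0.1958 seconds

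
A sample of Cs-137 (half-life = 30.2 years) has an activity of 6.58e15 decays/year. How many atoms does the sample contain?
N = A/λ = 2.867e17 atoms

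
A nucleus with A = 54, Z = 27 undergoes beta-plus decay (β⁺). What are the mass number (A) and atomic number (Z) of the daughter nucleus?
Daughter: A = 54, Z = 26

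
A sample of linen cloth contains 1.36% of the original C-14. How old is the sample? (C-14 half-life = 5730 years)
Age = t½ × log₂(1/ratio) = 35530 years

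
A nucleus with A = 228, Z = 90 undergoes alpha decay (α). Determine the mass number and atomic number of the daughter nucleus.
Daughter: A = 224, Z = 88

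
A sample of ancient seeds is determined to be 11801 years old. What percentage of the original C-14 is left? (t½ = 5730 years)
N/N₀ = (1/2)^(t/t½) = 0.2399 = 24%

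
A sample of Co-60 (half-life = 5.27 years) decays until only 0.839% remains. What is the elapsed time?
t = t½ × log₂(N₀/N) = 36.35 years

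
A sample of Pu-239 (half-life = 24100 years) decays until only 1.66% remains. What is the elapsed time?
t = t½ × log₂(N₀/N) = 1.425e5 years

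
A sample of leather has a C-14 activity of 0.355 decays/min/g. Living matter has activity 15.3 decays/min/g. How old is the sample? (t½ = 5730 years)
Age = t½ × log₂(A₀/A) = 31110 years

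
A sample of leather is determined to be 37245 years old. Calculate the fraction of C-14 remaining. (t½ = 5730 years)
N/N₀ = (1/2)^(t/t½) = 0.01105 = 1.1%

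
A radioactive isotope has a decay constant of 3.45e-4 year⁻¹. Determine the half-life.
t½ = ln(2)/λ = 2009 years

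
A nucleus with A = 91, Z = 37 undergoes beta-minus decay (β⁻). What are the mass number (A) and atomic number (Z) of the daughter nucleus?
Daughter: A = 91, Z = 38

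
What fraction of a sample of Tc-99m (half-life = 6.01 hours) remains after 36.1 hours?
N/N₀ = (1/2)^(t/t½) = 0.01555 = 1.56%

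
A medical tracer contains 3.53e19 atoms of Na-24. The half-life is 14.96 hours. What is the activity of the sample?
A = λN = 1.636e18 decays/hour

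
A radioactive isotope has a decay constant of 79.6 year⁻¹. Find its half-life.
t½ = ln(2)/λ = 0.008708 years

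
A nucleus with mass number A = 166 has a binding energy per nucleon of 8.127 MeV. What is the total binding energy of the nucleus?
B.E. = 8.127 × 166 = 1349 MeV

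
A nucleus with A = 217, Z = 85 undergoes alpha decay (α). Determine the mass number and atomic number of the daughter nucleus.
Daughter: A = 213, Z = 83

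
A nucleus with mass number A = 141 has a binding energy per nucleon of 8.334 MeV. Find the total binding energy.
B.E. = 8.334 × 141 = 1175 MeV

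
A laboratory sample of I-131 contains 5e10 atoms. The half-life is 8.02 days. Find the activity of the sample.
A = λN = 4.321e9 decays/day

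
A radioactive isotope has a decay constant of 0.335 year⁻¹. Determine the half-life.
t½ = ln(2)/λ = 2.069 years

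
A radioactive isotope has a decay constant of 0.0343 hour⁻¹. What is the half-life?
t½ = ln(2)/λ = 20.21 hours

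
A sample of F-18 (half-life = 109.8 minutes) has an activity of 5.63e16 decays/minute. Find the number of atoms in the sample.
N = A/λ = 8.918e18 atoms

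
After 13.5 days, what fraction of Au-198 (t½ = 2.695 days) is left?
N/N₀ = (1/2)^(t/t½) = 0.03105 = 3.1%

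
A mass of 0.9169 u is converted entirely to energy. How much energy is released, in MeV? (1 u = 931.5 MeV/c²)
E = mc² = 854.1 MeV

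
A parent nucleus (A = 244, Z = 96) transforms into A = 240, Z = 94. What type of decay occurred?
ΔA = -4, ΔZ = -2 ⇒ alpha decay (α)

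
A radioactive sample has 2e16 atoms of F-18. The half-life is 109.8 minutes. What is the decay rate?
A = λN = 1.263e14 decays/minute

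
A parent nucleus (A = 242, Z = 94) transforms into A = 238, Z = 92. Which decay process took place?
ΔA = -4, ΔZ = -2 ⇒ alpha decay (α)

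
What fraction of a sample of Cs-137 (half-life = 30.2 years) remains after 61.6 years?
N/N₀ = (1/2)^(t/t½) = 0.2432 = 24.3%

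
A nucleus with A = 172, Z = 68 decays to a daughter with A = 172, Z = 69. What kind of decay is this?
ΔA = 0, ΔZ = +1 ⇒ beta-minus decay (β⁻)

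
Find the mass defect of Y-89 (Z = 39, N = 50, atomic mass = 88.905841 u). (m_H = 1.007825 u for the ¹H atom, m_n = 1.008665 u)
Δm = Z·m_H + N·m_n − M = 0.8326 u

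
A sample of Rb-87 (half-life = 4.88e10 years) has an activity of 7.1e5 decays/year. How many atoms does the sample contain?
N = A/λ = 4.999e16 atoms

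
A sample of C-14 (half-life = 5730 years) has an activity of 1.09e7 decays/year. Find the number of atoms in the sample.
N = A/λ = 9.011e10 atoms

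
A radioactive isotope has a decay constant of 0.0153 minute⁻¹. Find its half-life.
t½ = ln(2)/λ = 45.3 minutes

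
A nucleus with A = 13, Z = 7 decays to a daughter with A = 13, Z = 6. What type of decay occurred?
ΔA = 0, ΔZ = -1 ⇒ beta-plus decay (β⁺) or electron capture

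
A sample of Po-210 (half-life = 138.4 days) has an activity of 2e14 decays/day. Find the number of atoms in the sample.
N = A/λ = 3.993e16 atoms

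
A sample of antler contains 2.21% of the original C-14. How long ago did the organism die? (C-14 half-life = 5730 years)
Age = t½ × log₂(1/ratio) = 31510 years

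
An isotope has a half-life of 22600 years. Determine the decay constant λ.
λ = ln(2)/t½ = 3.067e-5 year⁻¹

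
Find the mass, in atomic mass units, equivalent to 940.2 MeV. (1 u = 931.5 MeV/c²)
m = E/c² = 1.009 u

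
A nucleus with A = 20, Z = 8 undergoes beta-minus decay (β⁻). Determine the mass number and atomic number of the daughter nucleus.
Daughter: A = 20, Z = 9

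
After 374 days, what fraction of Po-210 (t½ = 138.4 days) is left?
N/N₀ = (1/2)^(t/t½) = 0.1536 = 15.4%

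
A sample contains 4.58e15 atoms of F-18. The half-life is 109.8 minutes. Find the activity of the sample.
A = λN = 2.891e13 decays/minute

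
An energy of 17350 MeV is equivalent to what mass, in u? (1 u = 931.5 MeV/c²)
m = E/c² = 18.63 u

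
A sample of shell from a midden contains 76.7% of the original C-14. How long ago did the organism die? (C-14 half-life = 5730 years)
Age = t½ × log₂(1/ratio) = 2193 years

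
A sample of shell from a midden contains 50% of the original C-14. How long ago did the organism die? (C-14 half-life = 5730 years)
Age = t½ × log₂(1/ratio) = 5730 years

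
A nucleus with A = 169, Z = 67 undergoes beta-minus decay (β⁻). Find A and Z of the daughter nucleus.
Daughter: A = 169, Z = 68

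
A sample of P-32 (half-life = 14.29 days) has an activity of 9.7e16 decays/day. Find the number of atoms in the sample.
N = A/λ = 2e18 atoms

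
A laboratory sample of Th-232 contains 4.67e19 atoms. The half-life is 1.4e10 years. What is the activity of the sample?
A = λN = 2.312e9 decays/year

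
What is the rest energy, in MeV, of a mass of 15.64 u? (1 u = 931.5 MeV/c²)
E = mc² = 14570 MeV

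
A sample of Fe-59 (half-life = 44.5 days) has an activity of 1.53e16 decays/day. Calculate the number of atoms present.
N = A/λ = 9.823e17 atoms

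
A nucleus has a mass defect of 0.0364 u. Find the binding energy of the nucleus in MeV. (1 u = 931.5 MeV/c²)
B.E. = Δm × 931.5 = 33.91 MeV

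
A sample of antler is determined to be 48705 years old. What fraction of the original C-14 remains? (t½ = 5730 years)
N/N₀ = (1/2)^(t/t½) = 0.002762 = 0.276%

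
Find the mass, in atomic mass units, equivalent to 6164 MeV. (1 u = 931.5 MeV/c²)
m = E/c² = 6.617 u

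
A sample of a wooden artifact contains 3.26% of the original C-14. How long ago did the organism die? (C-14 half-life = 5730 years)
Age = t½ × log₂(1/ratio) = 28300 years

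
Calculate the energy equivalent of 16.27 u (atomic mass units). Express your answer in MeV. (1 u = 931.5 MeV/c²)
E = mc² = 15160 MeV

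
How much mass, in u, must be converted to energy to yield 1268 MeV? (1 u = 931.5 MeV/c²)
m = E/c² = 1.361 u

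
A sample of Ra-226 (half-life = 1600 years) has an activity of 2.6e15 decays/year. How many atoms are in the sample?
N = A/λ = 6.002e18 atoms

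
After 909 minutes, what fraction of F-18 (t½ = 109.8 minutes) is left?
N/N₀ = (1/2)^(t/t½) = 0.00322 = 0.322%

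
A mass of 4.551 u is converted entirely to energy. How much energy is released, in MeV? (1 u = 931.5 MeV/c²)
E = mc² = 4239 MeV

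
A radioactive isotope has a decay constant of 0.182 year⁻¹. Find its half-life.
t½ = ln(2)/λ = 3.809 years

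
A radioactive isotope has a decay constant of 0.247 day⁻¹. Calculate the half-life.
t½ = ln(2)/λ = 2.806 days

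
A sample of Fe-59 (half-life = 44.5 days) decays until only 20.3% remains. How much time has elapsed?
t = t½ × log₂(N₀/N) = 102.4 days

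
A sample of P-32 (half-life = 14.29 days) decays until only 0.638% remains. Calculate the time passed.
t = t½ × log₂(N₀/N) = 104.2 days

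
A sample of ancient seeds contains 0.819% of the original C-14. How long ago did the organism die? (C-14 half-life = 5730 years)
Age = t½ × log₂(1/ratio) = 39720 years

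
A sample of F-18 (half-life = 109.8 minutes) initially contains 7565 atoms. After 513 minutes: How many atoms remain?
N = N₀(1/2)^(t/t½) = 296.7 atoms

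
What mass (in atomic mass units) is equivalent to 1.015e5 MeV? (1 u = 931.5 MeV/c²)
m = E/c² = 109 u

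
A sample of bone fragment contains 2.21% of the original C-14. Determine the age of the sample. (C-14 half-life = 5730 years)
Age = t½ × log₂(1/ratio) = 31510 years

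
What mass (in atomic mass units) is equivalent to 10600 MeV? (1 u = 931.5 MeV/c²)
m = E/c² = 11.38 u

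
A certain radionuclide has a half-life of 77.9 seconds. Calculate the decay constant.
λ = ln(2)/t½ = 0.008898 second⁻¹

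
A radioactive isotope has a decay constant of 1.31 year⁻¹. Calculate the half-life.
t½ = ln(2)/λ = 0.5291 years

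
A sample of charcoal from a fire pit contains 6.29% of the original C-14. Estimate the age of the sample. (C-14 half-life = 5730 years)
Age = t½ × log₂(1/ratio) = 22870 years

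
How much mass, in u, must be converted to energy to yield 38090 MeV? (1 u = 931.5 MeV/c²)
m = E/c² = 40.89 u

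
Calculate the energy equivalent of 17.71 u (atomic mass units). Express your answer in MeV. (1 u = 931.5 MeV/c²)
E = mc² = 16500 MeV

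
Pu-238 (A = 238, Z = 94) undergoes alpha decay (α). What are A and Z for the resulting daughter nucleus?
Daughter: A = 234, Z = 92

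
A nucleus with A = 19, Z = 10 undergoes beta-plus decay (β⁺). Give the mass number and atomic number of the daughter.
Daughter: A = 19, Z = 9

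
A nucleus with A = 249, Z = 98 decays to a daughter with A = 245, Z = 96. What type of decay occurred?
ΔA = -4, ΔZ = -2 ⇒ alpha decay (α)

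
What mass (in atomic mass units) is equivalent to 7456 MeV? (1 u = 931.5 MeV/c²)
m = E/c² = 8.004 u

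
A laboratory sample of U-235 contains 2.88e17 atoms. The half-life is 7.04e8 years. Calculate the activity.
A = λN = 2.836e8 decays/year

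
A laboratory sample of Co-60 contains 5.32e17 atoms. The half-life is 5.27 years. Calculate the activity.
A = λN = 6.997e16 decays/year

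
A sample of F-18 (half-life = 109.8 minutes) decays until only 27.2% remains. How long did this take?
t = t½ × log₂(N₀/N) = 206.2 minutes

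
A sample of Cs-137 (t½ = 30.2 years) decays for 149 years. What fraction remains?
N/N₀ = (1/2)^(t/t½) = 0.03272 = 3.27%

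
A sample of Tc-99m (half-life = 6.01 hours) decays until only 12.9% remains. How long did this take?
t = t½ × log₂(N₀/N) = 17.76 hours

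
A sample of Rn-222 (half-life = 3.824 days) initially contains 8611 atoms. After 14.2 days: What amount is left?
N = N₀(1/2)^(t/t½) = 656.5 atoms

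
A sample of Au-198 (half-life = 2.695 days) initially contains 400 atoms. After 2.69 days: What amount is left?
N = N₀(1/2)^(t/t½) = 200.3 atoms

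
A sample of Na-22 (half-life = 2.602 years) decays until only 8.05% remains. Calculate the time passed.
t = t½ × log₂(N₀/N) = 9.458 years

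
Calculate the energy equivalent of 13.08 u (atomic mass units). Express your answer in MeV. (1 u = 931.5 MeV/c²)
E = mc² = 12180 MeV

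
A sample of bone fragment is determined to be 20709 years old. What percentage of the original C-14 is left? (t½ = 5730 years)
N/N₀ = (1/2)^(t/t½) = 0.08167 = 8.17%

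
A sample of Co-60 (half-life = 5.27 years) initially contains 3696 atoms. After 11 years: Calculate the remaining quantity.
N = N₀(1/2)^(t/t½) = 869.8 atoms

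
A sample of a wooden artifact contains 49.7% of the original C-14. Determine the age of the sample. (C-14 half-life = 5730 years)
Age = t½ × log₂(1/ratio) = 5780 years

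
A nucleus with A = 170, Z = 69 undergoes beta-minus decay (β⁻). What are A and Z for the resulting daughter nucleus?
Daughter: A = 170, Z = 70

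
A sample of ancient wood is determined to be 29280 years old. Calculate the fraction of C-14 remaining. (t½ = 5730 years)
N/N₀ = (1/2)^(t/t½) = 0.02896 = 2.9%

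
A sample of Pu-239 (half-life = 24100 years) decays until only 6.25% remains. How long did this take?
t = t½ × log₂(N₀/N) = 96400 years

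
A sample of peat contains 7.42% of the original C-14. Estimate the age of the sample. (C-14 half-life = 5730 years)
Age = t½ × log₂(1/ratio) = 21500 years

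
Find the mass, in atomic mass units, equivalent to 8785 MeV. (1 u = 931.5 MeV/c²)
m = E/c² = 9.431 u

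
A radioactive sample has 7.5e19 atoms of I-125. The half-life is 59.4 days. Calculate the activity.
A = λN = 8.752e17 decays/day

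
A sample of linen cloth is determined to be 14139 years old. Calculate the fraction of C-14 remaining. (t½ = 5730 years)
N/N₀ = (1/2)^(t/t½) = 0.1808 = 18.1%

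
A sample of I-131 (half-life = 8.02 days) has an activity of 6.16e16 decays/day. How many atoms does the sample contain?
N = A/λ = 7.127e17 atoms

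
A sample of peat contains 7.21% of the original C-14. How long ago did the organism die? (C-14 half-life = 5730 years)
Age = t½ × log₂(1/ratio) = 21740 years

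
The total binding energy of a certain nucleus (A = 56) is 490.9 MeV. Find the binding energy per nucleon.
B.E./A = 490.9/56 = 8.766 MeV/nucleon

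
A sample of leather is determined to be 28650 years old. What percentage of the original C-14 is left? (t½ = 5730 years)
N/N₀ = (1/2)^(t/t½) = 0.03125 = 3.12%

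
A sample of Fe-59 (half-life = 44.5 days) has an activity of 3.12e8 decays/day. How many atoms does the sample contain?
N = A/λ = 2.003e10 atoms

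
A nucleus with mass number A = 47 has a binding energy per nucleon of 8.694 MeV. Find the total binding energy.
B.E. = 8.694 × 47 = 408.6 MeV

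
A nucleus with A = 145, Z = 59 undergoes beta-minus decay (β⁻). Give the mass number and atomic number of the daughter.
Daughter: A = 145, Z = 60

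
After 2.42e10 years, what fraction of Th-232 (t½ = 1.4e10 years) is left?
N/N₀ = (1/2)^(t/t½) = 0.3018 = 30.2%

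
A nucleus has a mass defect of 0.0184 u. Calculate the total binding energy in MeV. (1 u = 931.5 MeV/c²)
B.E. = Δm × 931.5 = 17.14 MeV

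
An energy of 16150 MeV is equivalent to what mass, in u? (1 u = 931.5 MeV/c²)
m = E/c² = 17.34 u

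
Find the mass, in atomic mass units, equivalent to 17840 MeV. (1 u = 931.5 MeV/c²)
m = E/c² = 19.15 u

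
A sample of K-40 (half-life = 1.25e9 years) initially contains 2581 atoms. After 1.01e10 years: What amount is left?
N = N₀(1/2)^(t/t½) = 9.538 atoms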